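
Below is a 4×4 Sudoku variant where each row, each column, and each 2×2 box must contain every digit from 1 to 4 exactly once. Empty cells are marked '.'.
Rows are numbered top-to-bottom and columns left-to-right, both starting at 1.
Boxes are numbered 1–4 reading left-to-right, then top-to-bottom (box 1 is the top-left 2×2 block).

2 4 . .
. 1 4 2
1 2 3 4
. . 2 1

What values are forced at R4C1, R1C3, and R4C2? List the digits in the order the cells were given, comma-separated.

For R4C1:
  Consider where 4 can go in box 3.
  R4C2 is out (column 2 already has a 4).
  So the only cell in box 3 that can hold 4 is R4C1.
  So R4C1 = 4.
For R1C3:
  Row 1 already contains {2, 4}.
  Column 3 already contains {2, 3, 4}.
  Its 2×2 block (box 2) already contains {2, 4}.
  The only value from 1–4 not eliminated is 1, so R1C3 = 1.
For R4C2:
  Row 4 already contains {1, 2}.
  Column 2 already contains {1, 2, 4}.
  Its 2×2 block (box 3) already contains {1, 2}.
  The only value from 1–4 not eliminated is 3, so R4C2 = 3.

4,1,3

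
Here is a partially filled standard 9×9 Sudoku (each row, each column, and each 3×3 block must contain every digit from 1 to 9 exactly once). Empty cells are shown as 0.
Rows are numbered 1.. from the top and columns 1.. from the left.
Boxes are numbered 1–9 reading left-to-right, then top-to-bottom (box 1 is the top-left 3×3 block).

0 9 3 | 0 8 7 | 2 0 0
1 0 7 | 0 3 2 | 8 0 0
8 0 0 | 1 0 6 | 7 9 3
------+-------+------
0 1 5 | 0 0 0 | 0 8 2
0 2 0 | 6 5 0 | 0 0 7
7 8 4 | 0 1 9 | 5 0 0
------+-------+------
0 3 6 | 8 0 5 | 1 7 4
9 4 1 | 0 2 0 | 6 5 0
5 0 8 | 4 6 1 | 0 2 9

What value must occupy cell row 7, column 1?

Row 7 already contains {1, 3, 4, 5, 6, 7, 8}.
Column 1 already contains {1, 5, 7, 8, 9}.
Its 3×3 block (box 7) already contains {1, 3, 4, 5, 6, 8, 9}.
The only value from 1–9 not eliminated is 2, so row 7, column 1 = 2.

2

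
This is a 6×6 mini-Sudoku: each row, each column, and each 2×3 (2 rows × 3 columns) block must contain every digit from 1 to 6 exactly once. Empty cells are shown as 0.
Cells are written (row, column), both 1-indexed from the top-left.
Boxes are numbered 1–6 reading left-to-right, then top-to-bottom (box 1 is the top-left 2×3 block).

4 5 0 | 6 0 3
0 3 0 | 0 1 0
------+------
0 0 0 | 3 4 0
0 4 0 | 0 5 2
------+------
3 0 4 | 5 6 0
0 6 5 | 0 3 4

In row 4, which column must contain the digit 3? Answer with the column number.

3

Consider where 3 can go in row 4.
(4,1) is out (column 1 already has a 3).
(4,4) is out (column 4 already has a 3).
So the only cell in row 4 that can hold 3 is (4,3).
That is column 3.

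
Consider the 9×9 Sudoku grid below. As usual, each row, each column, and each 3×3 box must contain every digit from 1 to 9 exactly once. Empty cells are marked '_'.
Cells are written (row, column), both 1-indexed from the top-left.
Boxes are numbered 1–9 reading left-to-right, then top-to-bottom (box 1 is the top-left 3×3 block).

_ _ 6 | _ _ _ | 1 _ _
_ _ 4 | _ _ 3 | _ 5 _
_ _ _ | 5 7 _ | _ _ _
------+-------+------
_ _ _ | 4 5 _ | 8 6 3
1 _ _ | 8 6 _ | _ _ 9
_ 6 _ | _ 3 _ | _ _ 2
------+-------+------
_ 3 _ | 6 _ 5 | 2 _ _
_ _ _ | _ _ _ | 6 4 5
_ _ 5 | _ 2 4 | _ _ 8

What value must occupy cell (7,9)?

Cell (7,9) itself could take any of {1, 7} by direct elimination.
Consider where 1 can go in column 9.
(1,9) is out (row 1 already has a 1).
(2,9) is out (box 3 already has a 1).
(3,9) is out (box 3 already has a 1).
So the only cell in column 9 that can hold 1 is (7,9).
Therefore (7,9) = 1.

1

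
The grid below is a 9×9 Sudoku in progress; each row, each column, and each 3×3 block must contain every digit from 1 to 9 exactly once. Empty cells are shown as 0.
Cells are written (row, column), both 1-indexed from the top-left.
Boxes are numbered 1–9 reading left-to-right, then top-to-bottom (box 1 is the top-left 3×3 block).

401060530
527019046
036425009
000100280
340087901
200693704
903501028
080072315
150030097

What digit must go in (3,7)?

1

Cell (3,7) itself could take any of {1, 8} by direct elimination.
Consider where 1 can go in row 3.
(3,1) is out (column 1 already has a 1).
(3,8) is out (column 8 already has a 1).
So the only cell in row 3 that can hold 1 is (3,7).
Therefore (3,7) = 1.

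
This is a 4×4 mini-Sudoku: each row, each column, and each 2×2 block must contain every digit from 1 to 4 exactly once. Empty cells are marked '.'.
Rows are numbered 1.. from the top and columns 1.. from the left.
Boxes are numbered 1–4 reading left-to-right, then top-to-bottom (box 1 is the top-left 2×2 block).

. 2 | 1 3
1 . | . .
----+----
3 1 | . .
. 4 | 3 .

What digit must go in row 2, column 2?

Row 2 already contains {1}.
Column 2 already contains {1, 2, 4}.
Its 2×2 block (box 1) already contains {1, 2}.
The only value from 1–4 not eliminated is 3, so row 2, column 2 = 3.

3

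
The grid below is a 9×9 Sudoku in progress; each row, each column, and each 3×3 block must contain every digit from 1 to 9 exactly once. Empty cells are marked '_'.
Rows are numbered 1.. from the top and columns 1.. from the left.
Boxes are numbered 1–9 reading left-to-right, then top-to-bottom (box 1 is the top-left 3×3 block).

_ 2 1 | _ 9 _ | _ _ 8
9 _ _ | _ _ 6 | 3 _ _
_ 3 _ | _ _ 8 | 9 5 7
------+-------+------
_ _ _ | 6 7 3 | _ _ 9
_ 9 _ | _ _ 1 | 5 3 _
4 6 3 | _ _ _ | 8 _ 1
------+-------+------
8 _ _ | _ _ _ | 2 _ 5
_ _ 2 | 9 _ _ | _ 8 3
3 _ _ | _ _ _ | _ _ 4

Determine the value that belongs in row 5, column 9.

Cell row 5, column 9 itself could take any of {2, 6} by direct elimination.
Consider where 6 can go in box 6.
row 4, column 7 is out (row 4 already has a 6).
row 4, column 8 is out (row 4 already has a 6).
row 6, column 8 is out (row 6 already has a 6).
So the only cell in box 6 that can hold 6 is row 5, column 9.
Therefore row 5, column 9 = 6.

6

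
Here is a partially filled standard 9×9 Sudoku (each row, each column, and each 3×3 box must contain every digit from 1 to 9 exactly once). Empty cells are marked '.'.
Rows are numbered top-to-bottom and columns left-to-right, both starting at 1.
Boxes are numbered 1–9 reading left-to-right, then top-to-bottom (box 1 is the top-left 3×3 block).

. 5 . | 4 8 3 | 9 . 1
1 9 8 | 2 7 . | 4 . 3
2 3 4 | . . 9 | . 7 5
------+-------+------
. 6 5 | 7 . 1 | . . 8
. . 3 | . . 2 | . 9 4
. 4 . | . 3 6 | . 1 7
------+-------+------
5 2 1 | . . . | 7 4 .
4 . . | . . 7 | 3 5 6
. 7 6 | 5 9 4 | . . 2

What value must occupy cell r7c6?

Row 7 already contains {1, 2, 4, 5, 7}.
Column 6 already contains {1, 2, 3, 4, 6, 7, 9}.
Its 3×3 block (box 8) already contains {4, 5, 7, 9}.
The only value from 1–9 not eliminated is 8, so r7c6 = 8.

8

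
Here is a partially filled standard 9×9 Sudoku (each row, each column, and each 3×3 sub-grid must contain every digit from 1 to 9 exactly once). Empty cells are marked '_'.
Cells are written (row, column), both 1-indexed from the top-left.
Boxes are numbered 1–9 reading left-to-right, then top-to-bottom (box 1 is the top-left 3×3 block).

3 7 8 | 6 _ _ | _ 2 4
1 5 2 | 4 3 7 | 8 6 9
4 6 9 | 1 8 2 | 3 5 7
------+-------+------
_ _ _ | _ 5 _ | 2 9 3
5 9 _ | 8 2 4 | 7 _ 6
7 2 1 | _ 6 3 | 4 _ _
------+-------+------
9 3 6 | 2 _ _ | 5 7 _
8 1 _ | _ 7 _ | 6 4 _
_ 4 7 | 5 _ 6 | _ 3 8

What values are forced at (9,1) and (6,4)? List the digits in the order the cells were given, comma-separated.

2,9

For (9,1):
  Row 9 already contains {3, 4, 5, 6, 7, 8}.
  Column 1 already contains {1, 3, 4, 5, 7, 8, 9}.
  Its 3×3 block (box 7) already contains {1, 3, 4, 6, 7, 8, 9}.
  The only value from 1–9 not eliminated is 2, so (9,1) = 2.
For (6,4):
  Row 6 already contains {1, 2, 3, 4, 6, 7}.
  Column 4 already contains {1, 2, 4, 5, 6, 8}.
  Its 3×3 block (box 5) already contains {2, 3, 4, 5, 6, 8}.
  The only value from 1–9 not eliminated is 9, so (6,4) = 9.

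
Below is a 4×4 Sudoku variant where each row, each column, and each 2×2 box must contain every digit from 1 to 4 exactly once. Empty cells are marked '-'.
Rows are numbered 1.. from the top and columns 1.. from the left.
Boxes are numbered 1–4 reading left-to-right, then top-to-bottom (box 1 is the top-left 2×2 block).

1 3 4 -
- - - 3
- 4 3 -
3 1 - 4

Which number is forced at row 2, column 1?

4

Cell row 2, column 1 itself could take any of {2, 4} by direct elimination.
Consider where 4 can go in row 2.
row 2, column 2 is out (column 2 already has a 4).
row 2, column 3 is out (column 3 already has a 4).
So the only cell in row 2 that can hold 4 is row 2, column 1.
Therefore row 2, column 1 = 4.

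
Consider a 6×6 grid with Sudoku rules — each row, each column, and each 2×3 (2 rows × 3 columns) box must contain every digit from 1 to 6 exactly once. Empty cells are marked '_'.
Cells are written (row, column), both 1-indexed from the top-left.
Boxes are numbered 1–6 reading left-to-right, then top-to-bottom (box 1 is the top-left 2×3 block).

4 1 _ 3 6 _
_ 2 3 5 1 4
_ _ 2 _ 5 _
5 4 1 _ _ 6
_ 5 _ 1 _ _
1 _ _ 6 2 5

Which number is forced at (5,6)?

3

Row 5 already contains {1, 5}.
Column 6 already contains {4, 5, 6}.
Its 2×3 block (box 6) already contains {1, 2, 5, 6}.
The only value from 1–6 not eliminated is 3, so (5,6) = 3.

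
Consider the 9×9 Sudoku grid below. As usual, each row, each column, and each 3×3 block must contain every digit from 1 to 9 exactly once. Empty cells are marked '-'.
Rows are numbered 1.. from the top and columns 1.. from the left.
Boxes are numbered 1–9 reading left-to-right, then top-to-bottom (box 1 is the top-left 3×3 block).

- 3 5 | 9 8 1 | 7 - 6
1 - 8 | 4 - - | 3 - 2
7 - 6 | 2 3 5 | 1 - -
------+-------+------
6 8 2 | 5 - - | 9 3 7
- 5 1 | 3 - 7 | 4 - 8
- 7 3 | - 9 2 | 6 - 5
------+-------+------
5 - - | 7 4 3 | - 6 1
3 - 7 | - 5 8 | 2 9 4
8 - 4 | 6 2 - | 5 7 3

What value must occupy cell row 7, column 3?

9

Row 7 already contains {1, 3, 4, 5, 6, 7}.
Column 3 already contains {1, 2, 3, 4, 5, 6, 7, 8}.
Its 3×3 block (box 7) already contains {3, 4, 5, 7, 8}.
The only value from 1–9 not eliminated is 9, so row 7, column 3 = 9.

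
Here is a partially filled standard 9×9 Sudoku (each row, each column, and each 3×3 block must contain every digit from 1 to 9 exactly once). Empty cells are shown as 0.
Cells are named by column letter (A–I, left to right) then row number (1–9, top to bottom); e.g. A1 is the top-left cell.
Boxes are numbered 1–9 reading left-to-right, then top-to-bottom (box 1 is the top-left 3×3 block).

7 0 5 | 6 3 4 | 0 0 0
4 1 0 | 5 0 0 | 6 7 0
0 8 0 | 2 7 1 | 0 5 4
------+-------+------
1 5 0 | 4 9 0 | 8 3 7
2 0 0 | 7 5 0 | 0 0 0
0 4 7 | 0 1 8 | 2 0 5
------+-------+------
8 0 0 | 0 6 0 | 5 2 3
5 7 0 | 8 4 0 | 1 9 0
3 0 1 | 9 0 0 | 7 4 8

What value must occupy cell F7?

7

Row 7 already contains {2, 3, 5, 6, 8}.
Column F already contains {1, 4, 8}.
Its 3×3 block (box 8) already contains {4, 6, 8, 9}.
The only value from 1–9 not eliminated is 7, so F7 = 7.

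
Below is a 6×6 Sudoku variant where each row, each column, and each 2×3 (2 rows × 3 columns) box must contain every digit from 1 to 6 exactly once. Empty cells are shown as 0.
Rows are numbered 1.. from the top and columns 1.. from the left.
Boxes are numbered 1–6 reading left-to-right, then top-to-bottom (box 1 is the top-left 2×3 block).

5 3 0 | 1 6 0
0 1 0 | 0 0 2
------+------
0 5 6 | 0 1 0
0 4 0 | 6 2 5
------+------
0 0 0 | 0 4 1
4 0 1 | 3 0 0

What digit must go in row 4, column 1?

Cell row 4, column 1 itself could take any of {1, 3} by direct elimination.
Consider where 1 can go in column 1.
row 2, column 1 is out (row 2 already has a 1).
row 3, column 1 is out (row 3 already has a 1).
row 5, column 1 is out (row 5 already has a 1).
So the only cell in column 1 that can hold 1 is row 4, column 1.
Therefore row 4, column 1 = 1.

1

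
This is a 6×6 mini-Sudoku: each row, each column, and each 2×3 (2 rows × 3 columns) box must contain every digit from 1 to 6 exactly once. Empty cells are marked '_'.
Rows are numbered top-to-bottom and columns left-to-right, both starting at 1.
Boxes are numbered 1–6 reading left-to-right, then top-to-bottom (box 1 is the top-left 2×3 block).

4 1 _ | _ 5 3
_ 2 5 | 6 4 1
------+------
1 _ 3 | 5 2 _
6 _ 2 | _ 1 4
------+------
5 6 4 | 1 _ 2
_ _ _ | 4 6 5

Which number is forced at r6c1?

2

Cell r6c1 itself could take any of {2, 3} by direct elimination.
Consider where 2 can go in row 6.
r6c2 is out (column 2 already has a 2).
r6c3 is out (column 3 already has a 2).
So the only cell in row 6 that can hold 2 is r6c1.
Therefore r6c1 = 2.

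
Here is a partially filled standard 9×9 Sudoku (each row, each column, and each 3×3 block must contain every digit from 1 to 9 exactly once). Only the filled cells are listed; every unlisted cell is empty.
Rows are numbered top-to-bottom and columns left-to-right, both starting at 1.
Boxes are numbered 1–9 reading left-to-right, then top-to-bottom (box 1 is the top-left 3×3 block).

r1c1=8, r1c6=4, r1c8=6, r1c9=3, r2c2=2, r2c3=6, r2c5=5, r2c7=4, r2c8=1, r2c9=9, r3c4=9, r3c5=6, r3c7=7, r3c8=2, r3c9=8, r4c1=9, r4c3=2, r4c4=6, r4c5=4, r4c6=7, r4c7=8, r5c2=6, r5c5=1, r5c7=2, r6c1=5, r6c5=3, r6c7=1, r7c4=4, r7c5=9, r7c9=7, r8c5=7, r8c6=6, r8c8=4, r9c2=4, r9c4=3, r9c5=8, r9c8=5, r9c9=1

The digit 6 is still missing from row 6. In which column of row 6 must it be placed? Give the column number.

Consider where 6 can go in row 6.
r6c2 is out (column 2 already has a 6).
r6c3 is out (column 3 already has a 6).
r6c4 is out (column 4 already has a 6).
r6c6 is out (column 6 already has a 6).
r6c8 is out (column 8 already has a 6).
So the only cell in row 6 that can hold 6 is r6c9.
That is column 9.

9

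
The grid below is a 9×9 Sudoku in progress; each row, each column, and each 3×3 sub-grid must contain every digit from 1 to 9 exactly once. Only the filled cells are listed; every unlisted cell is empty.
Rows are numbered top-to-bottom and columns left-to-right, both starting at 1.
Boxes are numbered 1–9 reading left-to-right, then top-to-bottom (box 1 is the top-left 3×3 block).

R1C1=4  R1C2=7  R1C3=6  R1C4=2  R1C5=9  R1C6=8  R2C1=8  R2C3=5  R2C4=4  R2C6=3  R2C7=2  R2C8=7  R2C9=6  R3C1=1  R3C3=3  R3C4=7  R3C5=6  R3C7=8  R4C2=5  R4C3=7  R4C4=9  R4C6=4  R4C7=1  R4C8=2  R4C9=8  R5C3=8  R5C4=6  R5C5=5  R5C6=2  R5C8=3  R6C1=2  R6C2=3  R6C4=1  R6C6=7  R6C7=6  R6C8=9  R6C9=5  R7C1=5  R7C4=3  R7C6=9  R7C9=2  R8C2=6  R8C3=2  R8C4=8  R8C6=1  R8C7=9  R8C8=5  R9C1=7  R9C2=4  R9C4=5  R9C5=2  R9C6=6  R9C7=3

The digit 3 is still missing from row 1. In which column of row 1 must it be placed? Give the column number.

Consider where 3 can go in row 1.
R1C7 is out (column 7 already has a 3).
R1C8 is out (column 8 already has a 3).
So the only cell in row 1 that can hold 3 is R1C9.
That is column 9.

9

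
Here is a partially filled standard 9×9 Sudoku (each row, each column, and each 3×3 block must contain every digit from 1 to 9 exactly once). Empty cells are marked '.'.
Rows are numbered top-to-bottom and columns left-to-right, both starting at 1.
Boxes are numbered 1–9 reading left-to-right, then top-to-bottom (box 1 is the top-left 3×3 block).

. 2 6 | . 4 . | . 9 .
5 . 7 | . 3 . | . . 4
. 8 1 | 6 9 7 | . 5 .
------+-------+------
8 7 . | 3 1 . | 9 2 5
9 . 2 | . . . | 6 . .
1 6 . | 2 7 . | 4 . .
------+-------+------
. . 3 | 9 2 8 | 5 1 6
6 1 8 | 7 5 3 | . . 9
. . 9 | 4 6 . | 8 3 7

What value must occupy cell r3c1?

4

Cell r3c1 itself could take any of {3, 4} by direct elimination.
Consider where 4 can go in box 1.
r1c1 is out (row 1 already has a 4).
r2c2 is out (row 2 already has a 4).
So the only cell in box 1 that can hold 4 is r3c1.
Therefore r3c1 = 4.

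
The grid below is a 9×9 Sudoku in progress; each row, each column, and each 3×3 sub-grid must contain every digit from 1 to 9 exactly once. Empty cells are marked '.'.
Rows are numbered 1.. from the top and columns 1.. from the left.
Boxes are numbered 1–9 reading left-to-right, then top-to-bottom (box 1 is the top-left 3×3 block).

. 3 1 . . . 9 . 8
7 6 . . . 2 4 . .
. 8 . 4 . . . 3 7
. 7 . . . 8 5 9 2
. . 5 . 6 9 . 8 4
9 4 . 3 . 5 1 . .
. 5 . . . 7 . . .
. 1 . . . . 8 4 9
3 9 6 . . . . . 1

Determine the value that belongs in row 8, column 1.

2

Row 8 already contains {1, 4, 8, 9}.
Column 1 already contains {3, 7, 9}.
Its 3×3 block (box 7) already contains {1, 3, 5, 6, 9}.
The only value from 1–9 not eliminated is 2, so row 8, column 1 = 2.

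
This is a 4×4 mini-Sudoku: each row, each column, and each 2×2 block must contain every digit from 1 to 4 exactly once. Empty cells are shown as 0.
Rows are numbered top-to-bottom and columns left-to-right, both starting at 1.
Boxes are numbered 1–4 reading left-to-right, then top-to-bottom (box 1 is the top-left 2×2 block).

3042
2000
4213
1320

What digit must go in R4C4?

4

Row 4 already contains {1, 2, 3}.
Column 4 already contains {2, 3}.
Its 2×2 block (box 4) already contains {1, 2, 3}.
The only value from 1–4 not eliminated is 4, so R4C4 = 4.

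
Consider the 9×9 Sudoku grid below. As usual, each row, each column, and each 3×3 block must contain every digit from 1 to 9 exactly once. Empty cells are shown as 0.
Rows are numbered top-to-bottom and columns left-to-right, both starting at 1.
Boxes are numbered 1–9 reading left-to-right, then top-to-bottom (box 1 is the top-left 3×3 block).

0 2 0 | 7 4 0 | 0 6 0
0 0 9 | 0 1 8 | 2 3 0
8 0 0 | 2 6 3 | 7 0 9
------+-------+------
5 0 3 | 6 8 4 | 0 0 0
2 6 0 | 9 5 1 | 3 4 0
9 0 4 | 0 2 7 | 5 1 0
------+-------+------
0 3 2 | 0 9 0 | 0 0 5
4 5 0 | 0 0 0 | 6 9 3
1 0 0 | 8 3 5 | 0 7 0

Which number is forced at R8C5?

Row 8 already contains {3, 4, 5, 6, 9}.
Column 5 already contains {1, 2, 3, 4, 5, 6, 8, 9}.
Its 3×3 block (box 8) already contains {3, 5, 8, 9}.
The only value from 1–9 not eliminated is 7, so R8C5 = 7.

7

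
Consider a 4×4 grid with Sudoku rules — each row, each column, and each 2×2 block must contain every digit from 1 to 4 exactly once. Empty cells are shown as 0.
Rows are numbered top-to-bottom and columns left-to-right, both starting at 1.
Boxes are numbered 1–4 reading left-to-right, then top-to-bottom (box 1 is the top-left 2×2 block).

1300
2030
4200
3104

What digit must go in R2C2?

Row 2 already contains {2, 3}.
Column 2 already contains {1, 2, 3}.
Its 2×2 block (box 1) already contains {1, 2, 3}.
The only value from 1–4 not eliminated is 4, so R2C2 = 4.

4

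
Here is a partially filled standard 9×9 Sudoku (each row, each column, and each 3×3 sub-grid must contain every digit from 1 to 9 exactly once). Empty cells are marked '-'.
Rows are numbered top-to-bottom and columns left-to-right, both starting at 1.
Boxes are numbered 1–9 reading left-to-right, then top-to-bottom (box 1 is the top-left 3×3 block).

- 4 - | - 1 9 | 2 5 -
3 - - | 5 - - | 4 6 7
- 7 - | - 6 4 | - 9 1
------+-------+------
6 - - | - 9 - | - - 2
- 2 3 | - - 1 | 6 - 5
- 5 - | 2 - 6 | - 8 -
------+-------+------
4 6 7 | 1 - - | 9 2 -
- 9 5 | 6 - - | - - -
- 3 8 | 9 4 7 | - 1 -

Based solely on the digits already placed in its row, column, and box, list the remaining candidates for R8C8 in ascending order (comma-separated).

Row 8 already contains {5, 6, 9}.
Column 8 already contains {1, 2, 5, 6, 8, 9}.
Its 3×3 block (box 9) already contains {1, 2, 9}.
Removing those from 1–9 leaves {3, 4, 7} as the candidates for R8C8.

3,4,7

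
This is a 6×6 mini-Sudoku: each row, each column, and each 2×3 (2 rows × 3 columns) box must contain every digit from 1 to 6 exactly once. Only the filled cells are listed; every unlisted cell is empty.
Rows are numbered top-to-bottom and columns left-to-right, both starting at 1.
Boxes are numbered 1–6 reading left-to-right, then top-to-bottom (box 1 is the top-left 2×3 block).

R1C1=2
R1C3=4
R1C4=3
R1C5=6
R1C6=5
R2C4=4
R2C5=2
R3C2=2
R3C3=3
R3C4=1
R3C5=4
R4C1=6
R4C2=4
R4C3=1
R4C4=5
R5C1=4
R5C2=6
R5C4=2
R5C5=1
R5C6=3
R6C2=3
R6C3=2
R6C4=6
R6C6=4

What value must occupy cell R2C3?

Cell R2C3 itself could take any of {5, 6} by direct elimination.
Consider where 6 can go in column 3.
R5C3 is out (row 5 already has a 6).
So the only cell in column 3 that can hold 6 is R2C3.
Therefore R2C3 = 6.

6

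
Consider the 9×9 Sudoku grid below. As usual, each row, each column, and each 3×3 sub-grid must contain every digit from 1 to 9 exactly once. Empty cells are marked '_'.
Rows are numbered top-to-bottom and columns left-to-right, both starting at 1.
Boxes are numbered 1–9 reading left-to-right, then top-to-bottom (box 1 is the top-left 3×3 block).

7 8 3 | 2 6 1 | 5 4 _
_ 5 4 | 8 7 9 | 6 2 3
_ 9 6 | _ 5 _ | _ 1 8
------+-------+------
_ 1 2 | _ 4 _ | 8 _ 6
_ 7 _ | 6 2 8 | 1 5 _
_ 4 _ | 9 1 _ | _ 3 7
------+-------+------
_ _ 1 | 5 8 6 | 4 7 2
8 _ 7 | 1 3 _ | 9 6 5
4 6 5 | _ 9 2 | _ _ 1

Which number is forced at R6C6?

5

Row 6 already contains {1, 3, 4, 7, 9}.
Column 6 already contains {1, 2, 6, 8, 9}.
Its 3×3 block (box 5) already contains {1, 2, 4, 6, 8, 9}.
The only value from 1–9 not eliminated is 5, so R6C6 = 5.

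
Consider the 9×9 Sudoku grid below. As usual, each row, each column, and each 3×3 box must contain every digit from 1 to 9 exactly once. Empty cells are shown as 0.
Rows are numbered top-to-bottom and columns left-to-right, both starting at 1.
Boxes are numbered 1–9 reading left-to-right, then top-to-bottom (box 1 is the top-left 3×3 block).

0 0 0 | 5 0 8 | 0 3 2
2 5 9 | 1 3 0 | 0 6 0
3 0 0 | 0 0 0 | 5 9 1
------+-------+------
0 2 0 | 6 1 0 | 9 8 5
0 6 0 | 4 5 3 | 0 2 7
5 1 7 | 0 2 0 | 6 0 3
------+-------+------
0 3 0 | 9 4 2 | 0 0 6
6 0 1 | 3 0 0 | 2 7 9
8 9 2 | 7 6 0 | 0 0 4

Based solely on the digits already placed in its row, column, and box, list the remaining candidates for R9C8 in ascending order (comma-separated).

Row 9 already contains {2, 4, 6, 7, 8, 9}.
Column 8 already contains {2, 3, 6, 7, 8, 9}.
Its 3×3 block (box 9) already contains {2, 4, 6, 7, 9}.
Removing those from 1–9 leaves {1, 5} as the candidates for R9C8.

1,5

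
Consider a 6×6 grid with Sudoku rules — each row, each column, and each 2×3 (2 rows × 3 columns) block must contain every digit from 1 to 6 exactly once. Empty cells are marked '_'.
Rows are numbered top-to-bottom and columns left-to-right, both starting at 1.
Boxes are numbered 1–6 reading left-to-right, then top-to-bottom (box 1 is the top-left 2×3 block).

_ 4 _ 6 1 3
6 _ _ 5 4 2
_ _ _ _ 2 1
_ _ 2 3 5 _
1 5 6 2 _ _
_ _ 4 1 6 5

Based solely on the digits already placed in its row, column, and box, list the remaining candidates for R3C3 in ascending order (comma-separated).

Row 3 already contains {1, 2}.
Column 3 already contains {2, 4, 6}.
Its 2×3 block (box 3) already contains {2}.
Removing those from 1–6 leaves {3, 5} as the candidates for R3C3.

3,5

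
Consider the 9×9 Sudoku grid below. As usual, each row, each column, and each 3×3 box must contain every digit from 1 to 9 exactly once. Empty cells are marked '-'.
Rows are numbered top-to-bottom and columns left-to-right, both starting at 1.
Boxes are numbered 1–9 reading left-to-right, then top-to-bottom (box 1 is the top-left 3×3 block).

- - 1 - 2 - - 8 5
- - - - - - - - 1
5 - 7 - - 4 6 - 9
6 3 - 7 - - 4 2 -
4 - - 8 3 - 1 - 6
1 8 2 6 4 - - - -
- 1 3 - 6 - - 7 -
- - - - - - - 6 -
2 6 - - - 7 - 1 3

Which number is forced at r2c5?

7

Cell r2c5 itself could take any of {5, 7, 8, 9} by direct elimination.
Consider where 7 can go in column 5.
r3c5 is out (row 3 already has a 7).
r4c5 is out (row 4 already has a 7).
r8c5 is out (box 8 already has a 7).
r9c5 is out (row 9 already has a 7).
So the only cell in column 5 that can hold 7 is r2c5.
Therefore r2c5 = 7.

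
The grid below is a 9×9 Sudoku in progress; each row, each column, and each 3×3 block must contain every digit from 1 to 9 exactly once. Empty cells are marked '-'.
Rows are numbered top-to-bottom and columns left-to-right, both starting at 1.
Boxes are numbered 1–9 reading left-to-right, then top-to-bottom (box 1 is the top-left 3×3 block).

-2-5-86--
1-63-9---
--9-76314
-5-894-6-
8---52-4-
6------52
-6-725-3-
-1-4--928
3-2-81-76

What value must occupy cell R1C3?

3

Cell R1C3 itself could take any of {3, 4, 7} by direct elimination.
Consider where 3 can go in row 1.
R1C1 is out (column 1 already has a 3).
R1C5 is out (box 2 already has a 3).
R1C8 is out (column 8 already has a 3).
R1C9 is out (box 3 already has a 3).
So the only cell in row 1 that can hold 3 is R1C3.
Therefore R1C3 = 3.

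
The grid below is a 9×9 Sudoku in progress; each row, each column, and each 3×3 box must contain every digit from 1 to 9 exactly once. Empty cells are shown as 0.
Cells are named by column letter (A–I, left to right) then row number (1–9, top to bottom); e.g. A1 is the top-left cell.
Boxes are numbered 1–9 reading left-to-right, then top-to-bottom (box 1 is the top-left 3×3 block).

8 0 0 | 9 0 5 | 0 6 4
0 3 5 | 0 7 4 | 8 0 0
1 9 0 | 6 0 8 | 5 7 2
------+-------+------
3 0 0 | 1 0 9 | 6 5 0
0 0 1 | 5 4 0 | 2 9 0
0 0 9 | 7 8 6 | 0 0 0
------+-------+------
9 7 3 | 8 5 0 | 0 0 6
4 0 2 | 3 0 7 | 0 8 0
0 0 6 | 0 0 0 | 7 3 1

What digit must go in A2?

6

Cell A2 itself could take any of {2, 6} by direct elimination.
Consider where 6 can go in box 1.
B1 is out (row 1 already has a 6).
C1 is out (row 1 already has a 6).
C3 is out (row 3 already has a 6).
So the only cell in box 1 that can hold 6 is A2.
Therefore A2 = 6.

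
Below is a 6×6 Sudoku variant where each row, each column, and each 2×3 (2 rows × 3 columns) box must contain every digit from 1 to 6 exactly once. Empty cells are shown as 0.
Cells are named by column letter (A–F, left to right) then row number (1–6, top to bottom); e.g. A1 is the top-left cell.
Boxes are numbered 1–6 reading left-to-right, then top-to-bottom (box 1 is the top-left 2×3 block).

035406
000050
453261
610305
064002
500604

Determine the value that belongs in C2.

Cell C2 itself could take any of {1, 2, 6} by direct elimination.
Consider where 6 can go in box 1.
A1 is out (row 1 already has a 6).
A2 is out (column A already has a 6).
B2 is out (column B already has a 6).
So the only cell in box 1 that can hold 6 is C2.
Therefore C2 = 6.

6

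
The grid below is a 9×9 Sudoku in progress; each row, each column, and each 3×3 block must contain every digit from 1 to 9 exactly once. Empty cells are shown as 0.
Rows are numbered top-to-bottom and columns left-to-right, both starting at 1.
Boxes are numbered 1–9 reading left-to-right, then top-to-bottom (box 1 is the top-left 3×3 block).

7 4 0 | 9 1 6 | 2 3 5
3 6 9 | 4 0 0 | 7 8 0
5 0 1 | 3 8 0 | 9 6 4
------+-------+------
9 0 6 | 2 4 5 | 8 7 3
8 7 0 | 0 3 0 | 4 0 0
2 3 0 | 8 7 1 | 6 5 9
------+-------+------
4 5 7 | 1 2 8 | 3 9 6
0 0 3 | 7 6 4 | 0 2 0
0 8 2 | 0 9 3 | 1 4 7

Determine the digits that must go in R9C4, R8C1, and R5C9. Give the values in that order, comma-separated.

5,1,2

For R9C4:
  Row 9 already contains {1, 2, 3, 4, 7, 8, 9}.
  Column 4 already contains {1, 2, 3, 4, 7, 8, 9}.
  Its 3×3 block (box 8) already contains {1, 2, 3, 4, 6, 7, 8, 9}.
  The only value from 1–9 not eliminated is 5, so R9C4 = 5.
For R8C1:
  Row 8 already contains {2, 3, 4, 6, 7}.
  Column 1 already contains {2, 3, 4, 5, 7, 8, 9}.
  Its 3×3 block (box 7) already contains {2, 3, 4, 5, 7, 8}.
  The only value from 1–9 not eliminated is 1, so R8C1 = 1.
For R5C9:
  Consider where 2 can go in box 6.
  R5C8 is out (column 8 already has a 2).
  So the only cell in box 6 that can hold 2 is R5C9.
  So R5C9 = 2.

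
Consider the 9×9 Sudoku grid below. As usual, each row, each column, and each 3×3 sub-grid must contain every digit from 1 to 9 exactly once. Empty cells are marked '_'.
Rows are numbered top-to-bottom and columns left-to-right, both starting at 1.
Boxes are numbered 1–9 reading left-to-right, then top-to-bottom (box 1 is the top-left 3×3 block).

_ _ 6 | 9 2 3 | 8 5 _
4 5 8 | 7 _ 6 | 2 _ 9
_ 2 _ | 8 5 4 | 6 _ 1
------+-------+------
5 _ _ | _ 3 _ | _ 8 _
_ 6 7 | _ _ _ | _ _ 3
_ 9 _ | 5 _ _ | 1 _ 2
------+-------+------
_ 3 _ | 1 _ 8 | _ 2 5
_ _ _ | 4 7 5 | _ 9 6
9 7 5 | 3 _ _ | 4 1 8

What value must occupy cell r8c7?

Row 8 already contains {4, 5, 6, 7, 9}.
Column 7 already contains {1, 2, 4, 6, 8}.
Its 3×3 block (box 9) already contains {1, 2, 4, 5, 6, 8, 9}.
The only value from 1–9 not eliminated is 3, so r8c7 = 3.

3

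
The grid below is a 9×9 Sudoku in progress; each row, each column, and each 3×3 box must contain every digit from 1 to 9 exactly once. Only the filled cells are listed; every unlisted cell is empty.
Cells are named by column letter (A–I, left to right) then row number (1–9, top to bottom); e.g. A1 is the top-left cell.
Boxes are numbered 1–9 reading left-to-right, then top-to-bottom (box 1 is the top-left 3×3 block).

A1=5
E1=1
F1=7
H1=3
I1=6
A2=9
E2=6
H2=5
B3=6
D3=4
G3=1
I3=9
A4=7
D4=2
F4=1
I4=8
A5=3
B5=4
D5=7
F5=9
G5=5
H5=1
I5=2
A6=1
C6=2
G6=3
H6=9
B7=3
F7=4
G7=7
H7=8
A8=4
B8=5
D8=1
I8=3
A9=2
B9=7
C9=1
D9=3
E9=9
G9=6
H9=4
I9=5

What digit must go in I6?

Cell I6 itself could take any of {4, 7} by direct elimination.
Consider where 7 can go in row 6.
B6 is out (column B already has a 7).
D6 is out (column D already has a 7).
E6 is out (box 5 already has a 7).
F6 is out (column F already has a 7).
So the only cell in row 6 that can hold 7 is I6.
Therefore I6 = 7.

7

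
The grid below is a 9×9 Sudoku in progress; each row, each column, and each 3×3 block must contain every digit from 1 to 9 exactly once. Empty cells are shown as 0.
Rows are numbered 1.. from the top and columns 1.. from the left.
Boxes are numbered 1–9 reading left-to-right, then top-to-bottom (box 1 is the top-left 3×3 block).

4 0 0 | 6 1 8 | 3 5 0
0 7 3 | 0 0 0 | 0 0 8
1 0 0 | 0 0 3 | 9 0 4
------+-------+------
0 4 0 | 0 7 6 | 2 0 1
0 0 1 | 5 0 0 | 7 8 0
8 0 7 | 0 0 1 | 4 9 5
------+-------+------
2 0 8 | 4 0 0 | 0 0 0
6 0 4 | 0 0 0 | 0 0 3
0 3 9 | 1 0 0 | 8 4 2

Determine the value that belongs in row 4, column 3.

Row 4 already contains {1, 2, 4, 6, 7}.
Column 3 already contains {1, 3, 4, 7, 8, 9}.
Its 3×3 block (box 4) already contains {1, 4, 7, 8}.
The only value from 1–9 not eliminated is 5, so row 4, column 3 = 5.

5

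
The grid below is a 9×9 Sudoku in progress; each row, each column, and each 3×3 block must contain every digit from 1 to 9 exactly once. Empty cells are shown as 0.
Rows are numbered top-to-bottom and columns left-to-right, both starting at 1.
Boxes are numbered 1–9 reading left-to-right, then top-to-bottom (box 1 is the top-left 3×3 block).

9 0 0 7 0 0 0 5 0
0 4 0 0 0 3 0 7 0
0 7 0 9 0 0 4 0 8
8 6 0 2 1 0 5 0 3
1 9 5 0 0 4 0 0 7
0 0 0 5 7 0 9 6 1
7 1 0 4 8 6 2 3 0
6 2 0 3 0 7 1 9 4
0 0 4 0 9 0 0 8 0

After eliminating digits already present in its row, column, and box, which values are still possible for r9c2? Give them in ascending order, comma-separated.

Row 9 already contains {4, 8, 9}.
Column 2 already contains {1, 2, 4, 6, 7, 9}.
Its 3×3 block (box 7) already contains {1, 2, 4, 6, 7}.
Removing those from 1–9 leaves {3, 5} as the candidates for r9c2.

3,5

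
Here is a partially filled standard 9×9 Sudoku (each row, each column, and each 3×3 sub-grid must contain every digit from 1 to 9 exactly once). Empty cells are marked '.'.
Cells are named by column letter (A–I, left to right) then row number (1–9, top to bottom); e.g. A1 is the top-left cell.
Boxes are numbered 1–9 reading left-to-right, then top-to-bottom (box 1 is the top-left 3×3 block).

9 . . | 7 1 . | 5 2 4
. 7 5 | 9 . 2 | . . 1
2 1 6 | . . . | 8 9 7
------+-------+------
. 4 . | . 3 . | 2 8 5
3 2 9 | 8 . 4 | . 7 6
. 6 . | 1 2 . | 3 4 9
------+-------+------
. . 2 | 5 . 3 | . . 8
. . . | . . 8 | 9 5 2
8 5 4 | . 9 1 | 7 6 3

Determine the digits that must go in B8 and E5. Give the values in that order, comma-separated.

3,5

For B8:
  Row 8 already contains {2, 5, 8, 9}.
  Column B already contains {1, 2, 4, 5, 6, 7}.
  Its 3×3 block (box 7) already contains {2, 4, 5, 8}.
  The only value from 1–9 not eliminated is 3, so B8 = 3.
For E5:
  Row 5 already contains {2, 3, 4, 6, 7, 8, 9}.
  Column E already contains {1, 2, 3, 9}.
  Its 3×3 block (box 5) already contains {1, 2, 3, 4, 8}.
  The only value from 1–9 not eliminated is 5, so E5 = 5.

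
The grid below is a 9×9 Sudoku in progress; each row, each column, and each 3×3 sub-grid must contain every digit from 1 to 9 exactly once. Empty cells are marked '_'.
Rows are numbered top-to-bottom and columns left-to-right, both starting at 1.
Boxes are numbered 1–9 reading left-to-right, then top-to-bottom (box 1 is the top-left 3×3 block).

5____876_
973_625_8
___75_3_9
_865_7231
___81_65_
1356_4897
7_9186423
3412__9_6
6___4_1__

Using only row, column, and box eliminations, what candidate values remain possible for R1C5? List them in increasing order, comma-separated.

Row 1 already contains {5, 6, 7, 8}.
Column 5 already contains {1, 4, 5, 6, 8}.
Its 3×3 block (box 2) already contains {2, 5, 6, 7, 8}.
Removing those from 1–9 leaves {3, 9} as the candidates for R1C5.

3,9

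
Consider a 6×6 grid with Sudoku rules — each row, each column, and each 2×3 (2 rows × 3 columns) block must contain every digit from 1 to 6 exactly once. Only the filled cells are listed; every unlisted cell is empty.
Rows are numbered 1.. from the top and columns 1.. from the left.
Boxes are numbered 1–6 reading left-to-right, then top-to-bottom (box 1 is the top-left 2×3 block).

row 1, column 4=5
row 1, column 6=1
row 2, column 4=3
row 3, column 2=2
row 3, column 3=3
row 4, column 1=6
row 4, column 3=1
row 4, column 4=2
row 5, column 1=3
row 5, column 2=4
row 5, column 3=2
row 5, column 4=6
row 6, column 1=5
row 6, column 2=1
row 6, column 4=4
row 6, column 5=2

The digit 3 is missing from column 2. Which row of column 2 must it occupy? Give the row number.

Consider where 3 can go in column 2.
row 2, column 2 is out (row 2 already has a 3).
row 4, column 2 is out (box 3 already has a 3).
So the only cell in column 2 that can hold 3 is row 1, column 2.
That is row 1.

1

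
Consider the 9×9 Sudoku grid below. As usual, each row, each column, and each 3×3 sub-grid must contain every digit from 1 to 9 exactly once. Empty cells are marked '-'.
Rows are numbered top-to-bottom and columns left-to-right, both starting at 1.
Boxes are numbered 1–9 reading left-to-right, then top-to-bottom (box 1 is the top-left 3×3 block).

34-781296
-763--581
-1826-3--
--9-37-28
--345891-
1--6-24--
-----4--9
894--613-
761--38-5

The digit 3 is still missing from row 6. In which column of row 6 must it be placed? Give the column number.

Consider where 3 can go in row 6.
R6C2 is out (box 4 already has a 3).
R6C3 is out (column 3 already has a 3).
R6C5 is out (column 5 already has a 3).
R6C8 is out (column 8 already has a 3).
So the only cell in row 6 that can hold 3 is R6C9.
That is column 9.

9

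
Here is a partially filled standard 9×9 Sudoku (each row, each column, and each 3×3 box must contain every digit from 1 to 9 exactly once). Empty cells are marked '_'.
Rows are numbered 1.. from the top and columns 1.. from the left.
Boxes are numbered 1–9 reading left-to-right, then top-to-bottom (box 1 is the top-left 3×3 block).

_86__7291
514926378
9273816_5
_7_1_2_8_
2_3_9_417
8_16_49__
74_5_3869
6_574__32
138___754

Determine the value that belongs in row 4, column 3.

Row 4 already contains {1, 2, 7, 8}.
Column 3 already contains {1, 3, 4, 5, 6, 7, 8}.
Its 3×3 block (box 4) already contains {1, 2, 3, 7, 8}.
The only value from 1–9 not eliminated is 9, so row 4, column 3 = 9.

9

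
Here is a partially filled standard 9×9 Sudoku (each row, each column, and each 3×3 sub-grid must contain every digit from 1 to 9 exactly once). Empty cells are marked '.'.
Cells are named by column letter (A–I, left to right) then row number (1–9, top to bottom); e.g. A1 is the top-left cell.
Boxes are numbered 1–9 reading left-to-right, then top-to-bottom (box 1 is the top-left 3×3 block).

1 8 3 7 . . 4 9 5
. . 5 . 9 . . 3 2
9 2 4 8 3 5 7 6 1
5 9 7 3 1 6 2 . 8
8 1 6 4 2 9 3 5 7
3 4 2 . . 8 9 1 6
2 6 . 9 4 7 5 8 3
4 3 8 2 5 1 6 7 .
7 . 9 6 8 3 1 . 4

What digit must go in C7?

Row 7 already contains {2, 3, 4, 5, 6, 7, 8, 9}.
Column C already contains {2, 3, 4, 5, 6, 7, 8, 9}.
Its 3×3 block (box 7) already contains {2, 3, 4, 6, 7, 8, 9}.
The only value from 1–9 not eliminated is 1, so C7 = 1.

1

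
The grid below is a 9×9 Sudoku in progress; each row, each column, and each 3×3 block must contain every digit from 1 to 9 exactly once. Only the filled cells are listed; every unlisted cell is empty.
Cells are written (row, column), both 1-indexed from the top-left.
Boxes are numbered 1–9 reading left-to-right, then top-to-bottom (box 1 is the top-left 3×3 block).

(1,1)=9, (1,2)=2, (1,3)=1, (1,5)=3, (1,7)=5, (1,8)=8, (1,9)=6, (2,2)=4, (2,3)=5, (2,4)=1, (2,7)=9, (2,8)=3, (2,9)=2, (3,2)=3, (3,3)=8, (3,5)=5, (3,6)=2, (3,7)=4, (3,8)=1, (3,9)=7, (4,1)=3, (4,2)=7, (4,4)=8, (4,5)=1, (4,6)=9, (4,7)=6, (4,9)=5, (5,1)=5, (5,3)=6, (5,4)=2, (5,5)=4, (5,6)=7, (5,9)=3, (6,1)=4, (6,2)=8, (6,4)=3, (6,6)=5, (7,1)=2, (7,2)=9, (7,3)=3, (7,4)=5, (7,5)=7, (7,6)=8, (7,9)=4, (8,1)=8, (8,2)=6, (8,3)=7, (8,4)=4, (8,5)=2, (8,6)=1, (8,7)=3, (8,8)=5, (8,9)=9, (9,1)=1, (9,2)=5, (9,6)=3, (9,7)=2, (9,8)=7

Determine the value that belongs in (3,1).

6

Row 3 already contains {1, 2, 3, 4, 5, 7, 8}.
Column 1 already contains {1, 2, 3, 4, 5, 8, 9}.
Its 3×3 block (box 1) already contains {1, 2, 3, 4, 5, 8, 9}.
The only value from 1–9 not eliminated is 6, so (3,1) = 6.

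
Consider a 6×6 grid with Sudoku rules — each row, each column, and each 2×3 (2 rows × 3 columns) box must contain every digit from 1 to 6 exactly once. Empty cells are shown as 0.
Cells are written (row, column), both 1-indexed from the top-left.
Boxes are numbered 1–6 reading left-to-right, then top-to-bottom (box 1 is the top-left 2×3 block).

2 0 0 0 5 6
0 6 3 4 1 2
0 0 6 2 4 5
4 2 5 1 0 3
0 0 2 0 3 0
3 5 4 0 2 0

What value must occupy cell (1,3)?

Row 1 already contains {2, 5, 6}.
Column 3 already contains {2, 3, 4, 5, 6}.
Its 2×3 block (box 1) already contains {2, 3, 6}.
The only value from 1–6 not eliminated is 1, so (1,3) = 1.

1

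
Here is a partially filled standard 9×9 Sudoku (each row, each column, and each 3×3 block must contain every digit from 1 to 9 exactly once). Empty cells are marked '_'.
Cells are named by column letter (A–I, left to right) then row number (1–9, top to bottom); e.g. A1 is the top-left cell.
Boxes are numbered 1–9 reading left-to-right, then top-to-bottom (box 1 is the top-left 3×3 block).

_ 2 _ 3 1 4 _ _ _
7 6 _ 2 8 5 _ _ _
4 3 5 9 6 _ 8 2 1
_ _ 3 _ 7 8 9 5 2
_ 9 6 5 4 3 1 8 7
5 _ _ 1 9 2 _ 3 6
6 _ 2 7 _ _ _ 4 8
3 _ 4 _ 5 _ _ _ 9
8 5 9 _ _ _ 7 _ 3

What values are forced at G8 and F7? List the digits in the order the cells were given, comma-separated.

For G8:
  Consider where 2 can go in box 9.
  G7 is out (row 7 already has a 2).
  H8 is out (column H already has a 2).
  H9 is out (column H already has a 2).
  So the only cell in box 9 that can hold 2 is G8.
  So G8 = 2.
For F7:
  Consider where 9 can go in box 8.
  E7 is out (column E already has a 9). D8 is out (row 8 already has a 9). F8 is out (row 8 already has a 9). D9 is out (row 9 already has a 9). The remaining empty cells in box 8 are similarly blocked.
  So the only cell in box 8 that can hold 9 is F7.
  So F7 = 9.

2,9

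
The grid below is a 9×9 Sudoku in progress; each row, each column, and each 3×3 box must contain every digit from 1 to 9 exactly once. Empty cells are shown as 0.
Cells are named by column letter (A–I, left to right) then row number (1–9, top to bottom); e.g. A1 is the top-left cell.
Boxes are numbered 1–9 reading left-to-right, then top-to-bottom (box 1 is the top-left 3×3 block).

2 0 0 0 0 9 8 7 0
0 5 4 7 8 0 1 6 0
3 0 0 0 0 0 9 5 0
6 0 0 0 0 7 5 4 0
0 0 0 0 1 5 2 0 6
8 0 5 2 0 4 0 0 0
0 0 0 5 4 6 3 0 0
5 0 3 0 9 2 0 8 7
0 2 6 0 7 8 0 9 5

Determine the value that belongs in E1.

Cell E1 itself could take any of {3, 5, 6} by direct elimination.
Consider where 5 can go in row 1.
B1 is out (column B already has a 5).
C1 is out (column C already has a 5).
D1 is out (column D already has a 5).
I1 is out (column I already has a 5).
So the only cell in row 1 that can hold 5 is E1.
Therefore E1 = 5.

5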